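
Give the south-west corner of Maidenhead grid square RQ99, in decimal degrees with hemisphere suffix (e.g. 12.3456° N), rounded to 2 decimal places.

Field R=17, Q=16: +17·20° lon, +16·10° lat → SW at lon 160°, lat 70°.
Square 9, 9: +9·2° lon, +9·1° lat → SW at lon 178°, lat 79°.
latitude 79.00° N, longitude 178.00° E.

79.00° N, 178.00° E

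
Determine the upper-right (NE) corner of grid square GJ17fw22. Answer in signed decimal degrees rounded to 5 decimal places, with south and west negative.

7.92917, -57.55833

Field G=6, J=9: +6·20° lon, +9·10° lat → SW at lon -60°, lat 0°.
Square 1, 7: +1·2° lon, +7·1° lat → SW at lon -58°, lat 7°.
Subsquare f=5, w=22: +5·0.0833333° lon, +22·0.0416667° lat → SW at lon -57.5833°, lat 7.91667°.
Extended square 2, 2: +2·0.00833333° lon, +2·0.00416667° lat → SW at lon -57.5667°, lat 7.925°.
Cell spans 0.00833333° lon × 0.00416667° lat. NE corner is SW corner plus one full cell.
latitude 7.92917, longitude -57.55833.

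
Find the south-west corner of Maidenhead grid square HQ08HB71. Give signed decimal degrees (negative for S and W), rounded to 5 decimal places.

78.04583, -39.35833

Field H=7, Q=16: +7·20° lon, +16·10° lat → SW at lon -40°, lat 70°.
Square 0, 8: +0·2° lon, +8·1° lat → SW at lon -40°, lat 78°.
Subsquare h=7, b=1: +7·0.0833333° lon, +1·0.0416667° lat → SW at lon -39.4167°, lat 78.0417°.
Extended square 7, 1: +7·0.00833333° lon, +1·0.00416667° lat → SW at lon -39.3583°, lat 78.0458°.
latitude 78.04583, longitude -39.35833.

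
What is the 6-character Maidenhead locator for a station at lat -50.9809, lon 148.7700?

Shift to the Maidenhead origin (180°W, 90°S): lon 328.7700, lat 39.0191.
Field (20°×10°, letters A–R): lon ⌊328.7700/20⌋ = 16 → Q; lat ⌊39.0191/10⌋ = 3 → D.
Square (2°×1°, digits 0–9): lon ⌊8.7700/2⌋ = 4; lat ⌊9.0191/1⌋ = 9.
Subsquare (5′×2.5′, letters a–x): lon ⌊0.7700/0.0833333⌋ = 9 → j; lat ⌊0.0191/0.0416667⌋ = 0 → a.

QD49ja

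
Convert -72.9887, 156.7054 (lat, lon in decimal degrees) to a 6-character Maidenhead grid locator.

QB87ia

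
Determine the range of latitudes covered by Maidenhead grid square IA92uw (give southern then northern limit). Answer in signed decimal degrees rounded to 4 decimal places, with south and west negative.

Field I=8, A=0: +8·20° lon, +0·10° lat → SW at lon -20°, lat -90°.
Square 9, 2: +9·2° lon, +2·1° lat → SW at lon -2°, lat -88°.
Subsquare u=20, w=22: +20·0.0833333° lon, +22·0.0416667° lat → SW at lon -0.333333°, lat -87.0833°.
Cell spans 0.0833333° lon × 0.0416667° lat.
south -87.0833, north -87.0417.

-87.0833, -87.0417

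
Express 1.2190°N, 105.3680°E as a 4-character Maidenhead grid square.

Add 180° to longitude and 90° to latitude: 285.37, 91.22.
Field (20°×10°, letters A–R): lon ⌊285.37/20⌋ = 14 → O; lat ⌊91.22/10⌋ = 9 → J.
Square (2°×1°, digits 0–9): lon ⌊5.37/2⌋ = 2; lat ⌊1.22/1⌋ = 1.

OJ21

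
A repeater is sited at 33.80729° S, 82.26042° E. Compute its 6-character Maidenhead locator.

NF16de

Add 180° to longitude and 90° to latitude: 262.2604, 56.1927.
Field (20°×10°, letters A–R): lon ⌊262.2604/20⌋ = 13 → N; lat ⌊56.1927/10⌋ = 5 → F.
Square (2°×1°, digits 0–9): lon ⌊2.2604/2⌋ = 1; lat ⌊6.1927/1⌋ = 6.
Subsquare (5′×2.5′, letters a–x): lon ⌊0.2604/0.0833333⌋ = 3 → d; lat ⌊0.1927/0.0416667⌋ = 4 → e.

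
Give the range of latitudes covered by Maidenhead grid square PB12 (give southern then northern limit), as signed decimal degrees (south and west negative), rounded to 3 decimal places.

-78.000, -77.000

Field P=15, B=1: +15·20° lon, +1·10° lat → SW at lon 120°, lat -80°.
Square 1, 2: +1·2° lon, +2·1° lat → SW at lon 122°, lat -78°.
Cell spans 2° lon × 1° lat.
south -78.000, north -77.000.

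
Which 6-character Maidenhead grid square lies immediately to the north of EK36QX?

EK37qa

Latitude subsquare x = 23; +1 → 24, wraps to 0 = a, carry into square.
Latitude square 6; +1 → 7.
The longitude characters are unchanged.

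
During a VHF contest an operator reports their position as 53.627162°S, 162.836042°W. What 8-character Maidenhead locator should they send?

Offset from 180°W / 90°S: lon 17.16396°, lat 36.37284°.
Field: lon ⌊17.16396/20⌋ = 0 → A; lat ⌊36.37284/10⌋ = 3 → D.
Square: lon ⌊17.16396/2⌋ = 8; lat ⌊6.37284/1⌋ = 6.
Subsquare: lon ⌊1.16396/0.0833333⌋ = 13 → n; lat ⌊0.37284/0.0416667⌋ = 8 → i.
Extended square: lon ⌊0.08062/0.00833333⌋ = 9; lat ⌊0.03950/0.00416667⌋ = 9.

AD86ni99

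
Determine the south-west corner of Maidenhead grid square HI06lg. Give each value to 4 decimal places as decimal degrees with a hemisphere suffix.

3.7500° S, 39.0833° W

Field H=7, I=8: +7·20° lon, +8·10° lat → SW at lon -40°, lat -10°.
Square 0, 6: +0·2° lon, +6·1° lat → SW at lon -40°, lat -4°.
Subsquare l=11, g=6: +11·0.0833333° lon, +6·0.0416667° lat → SW at lon -39.0833°, lat -3.75°.
latitude 3.7500° S, longitude 39.0833° W.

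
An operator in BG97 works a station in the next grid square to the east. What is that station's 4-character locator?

CG07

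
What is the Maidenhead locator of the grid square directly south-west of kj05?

Longitude square 0; −1 → -1, wraps to 9, carry into field.
Longitude field K = 10; −1 → 9 = J.
Latitude square 5; −1 → 4.

JJ94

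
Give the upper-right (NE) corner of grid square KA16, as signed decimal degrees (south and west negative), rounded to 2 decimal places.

-83.00, 24.00

Field K=10, A=0: +10·20° lon, +0·10° lat → SW at lon 20°, lat -90°.
Square 1, 6: +1·2° lon, +6·1° lat → SW at lon 22°, lat -84°.
Cell spans 2° lon × 1° lat. NE corner is SW corner plus one full cell.
latitude -83.00, longitude 24.00.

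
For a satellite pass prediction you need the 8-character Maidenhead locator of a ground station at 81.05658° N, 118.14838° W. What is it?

Shift to the Maidenhead origin (180°W, 90°S): lon 61.85162, lat 171.05658.
Field: lon ⌊61.85162/20⌋ = 3 → D; lat ⌊171.05658/10⌋ = 17 → R.
Square: lon ⌊1.85162/2⌋ = 0; lat ⌊1.05658/1⌋ = 1.
Subsquare: lon ⌊1.85162/0.0833333⌋ = 22 → w; lat ⌊0.05658/0.0416667⌋ = 1 → b.
Extended square: lon ⌊0.01829/0.00833333⌋ = 2; lat ⌊0.01491/0.00416667⌋ = 3.

DR01wb23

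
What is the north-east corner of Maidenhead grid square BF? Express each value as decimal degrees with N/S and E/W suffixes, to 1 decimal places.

Field B=1, F=5: +1·20° lon, +5·10° lat → SW at lon -160°, lat -40°.
Cell spans 20° lon × 10° lat. NE corner is SW corner plus one full cell.
latitude 30.0° S, longitude 140.0° W.

30.0° S, 140.0° W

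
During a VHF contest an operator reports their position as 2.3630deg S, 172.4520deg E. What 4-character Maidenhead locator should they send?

Add 180° to longitude and 90° to latitude: 352.45, 87.64.
Field: lon ⌊352.45/20⌋ = 17 → R; lat ⌊87.64/10⌋ = 8 → I.
Square: lon ⌊12.45/2⌋ = 6; lat ⌊7.64/1⌋ = 7.

RI67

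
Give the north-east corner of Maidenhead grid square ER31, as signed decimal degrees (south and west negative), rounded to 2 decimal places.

Field E=4, R=17: +4·20° lon, +17·10° lat → SW at lon -100°, lat 80°.
Square 3, 1: +3·2° lon, +1·1° lat → SW at lon -94°, lat 81°.
Cell spans 2° lon × 1° lat. NE corner is SW corner plus one full cell.
latitude 82.00, longitude -92.00.

82.00, -92.00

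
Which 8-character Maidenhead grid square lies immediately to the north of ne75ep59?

NE75eq50

Latitude extended square 9; +1 → 10, wraps to 0, carry into subsquare.
Latitude subsquare p = 15; +1 → 16 = q.
The longitude characters are unchanged.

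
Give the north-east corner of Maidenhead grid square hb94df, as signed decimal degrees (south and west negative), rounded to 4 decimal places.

-75.7500, -21.6667

Field H=7, B=1: +7·20° lon, +1·10° lat → SW at lon -40°, lat -80°.
Square 9, 4: +9·2° lon, +4·1° lat → SW at lon -22°, lat -76°.
Subsquare d=3, f=5: +3·0.0833333° lon, +5·0.0416667° lat → SW at lon -21.75°, lat -75.7917°.
Cell spans 0.0833333° lon × 0.0416667° lat. NE corner is SW corner plus one full cell.
latitude -75.7500, longitude -21.6667.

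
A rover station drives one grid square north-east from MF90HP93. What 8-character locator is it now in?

MF90ip04

Longitude extended square 9; +1 → 10, wraps to 0, carry into subsquare.
Longitude subsquare h = 7; +1 → 8 = i.
Latitude extended square 3; +1 → 4.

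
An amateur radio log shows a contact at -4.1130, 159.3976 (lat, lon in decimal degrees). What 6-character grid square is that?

Offset from 180°W / 90°S: lon 339.3976°, lat 85.8870°.
Field: 339.3976/20 → 16 → Q, 85.8870/10 → 8 → I; chars QI.
Square: 19.3976/2 → 9, 5.8870/1 → 5; chars 95.
Subsquare: 1.3976/0.0833333 → 16 → q, 0.8870/0.0416667 → 21 → v; chars qv.

QI95qv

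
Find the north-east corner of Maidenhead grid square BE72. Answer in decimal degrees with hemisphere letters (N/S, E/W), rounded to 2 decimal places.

47.00° S, 144.00° W

Field B=1, E=4: +1·20° lon, +4·10° lat → SW at lon -160°, lat -50°.
Square 7, 2: +7·2° lon, +2·1° lat → SW at lon -146°, lat -48°.
Cell spans 2° lon × 1° lat. NE corner is SW corner plus one full cell.
latitude 47.00° S, longitude 144.00° W.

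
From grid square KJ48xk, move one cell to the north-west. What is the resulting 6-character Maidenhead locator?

Longitude subsquare x = 23; −1 → 22 = w.
Latitude subsquare k = 10; +1 → 11 = l.

KJ48wl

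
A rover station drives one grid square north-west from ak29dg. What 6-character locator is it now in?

Longitude subsquare d = 3; −1 → 2 = c.
Latitude subsquare g = 6; +1 → 7 = h.

AK29ch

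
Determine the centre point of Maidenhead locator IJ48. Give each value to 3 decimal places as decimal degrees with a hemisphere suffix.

8.500° N, 11.000° W

Field I=8, J=9: +8·20° lon, +9·10° lat → SW at lon -20°, lat 0°.
Square 4, 8: +4·2° lon, +8·1° lat → SW at lon -12°, lat 8°.
Cell spans 2° lon × 1° lat. Centre is SW corner plus half of each.
latitude 8.500° N, longitude 11.000° W.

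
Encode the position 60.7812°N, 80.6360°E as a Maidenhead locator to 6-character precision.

NP00hs

Shift to the Maidenhead origin (180°W, 90°S): lon 260.6360, lat 150.7812.
Field: lon ⌊260.6360/20⌋ = 13 → N; lat ⌊150.7812/10⌋ = 15 → P.
Square: lon ⌊0.6360/2⌋ = 0; lat ⌊0.7812/1⌋ = 0.
Subsquare: lon ⌊0.6360/0.0833333⌋ = 7 → h; lat ⌊0.7812/0.0416667⌋ = 18 → s.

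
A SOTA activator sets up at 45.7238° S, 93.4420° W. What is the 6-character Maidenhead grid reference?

Add 180° to longitude and 90° to latitude: 86.5580, 44.2762.
Field (20°×10°, letters A–R): 86.5580/20 → 4 → E, 44.2762/10 → 4 → E; chars EE.
Square (2°×1°, digits 0–9): 6.5580/2 → 3, 4.2762/1 → 4; chars 34.
Subsquare (5′×2.5′, letters a–x): 0.5580/0.0833333 → 6 → g, 0.2762/0.0416667 → 6 → g; chars gg.

EE34gg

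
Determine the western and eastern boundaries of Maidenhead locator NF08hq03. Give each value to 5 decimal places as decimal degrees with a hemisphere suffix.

80.58333° E, 80.59167° E

Field N=13, F=5: +13·20° lon, +5·10° lat → SW at lon 80°, lat -40°.
Square 0, 8: +0·2° lon, +8·1° lat → SW at lon 80°, lat -32°.
Subsquare h=7, q=16: +7·0.0833333° lon, +16·0.0416667° lat → SW at lon 80.5833°, lat -31.3333°.
Extended square 0, 3: +0·0.00833333° lon, +3·0.00416667° lat → SW at lon 80.5833°, lat -31.3208°.
Cell spans 0.00833333° lon × 0.00416667° lat.
west 80.58333° E, east 80.59167° E.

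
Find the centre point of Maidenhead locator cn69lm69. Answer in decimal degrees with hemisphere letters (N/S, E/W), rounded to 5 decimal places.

49.53958° N, 127.02917° W

Field C=2, N=13: +2·20° lon, +13·10° lat → SW at lon -140°, lat 40°.
Square 6, 9: +6·2° lon, +9·1° lat → SW at lon -128°, lat 49°.
Subsquare l=11, m=12: +11·0.0833333° lon, +12·0.0416667° lat → SW at lon -127.083°, lat 49.5°.
Extended square 6, 9: +6·0.00833333° lon, +9·0.00416667° lat → SW at lon -127.033°, lat 49.5375°.
Cell spans 0.00833333° lon × 0.00416667° lat. Centre is SW corner plus half of each.
latitude 49.53958° N, longitude 127.02917° W.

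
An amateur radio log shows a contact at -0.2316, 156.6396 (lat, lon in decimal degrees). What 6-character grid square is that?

Offset from 180°W / 90°S: lon 336.6396°, lat 89.7684°.
Field: lon ⌊336.6396/20⌋ = 16 → Q; lat ⌊89.7684/10⌋ = 8 → I.
Square: lon ⌊16.6396/2⌋ = 8; lat ⌊9.7684/1⌋ = 9.
Subsquare: lon ⌊0.6396/0.0833333⌋ = 7 → h; lat ⌊0.7684/0.0416667⌋ = 18 → s.

QI89hs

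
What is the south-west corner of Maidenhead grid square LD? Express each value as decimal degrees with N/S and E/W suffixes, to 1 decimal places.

60.0° S, 40.0° E

Field L=11, D=3: +11·20° lon, +3·10° lat → SW at lon 40°, lat -60°.
latitude 60.0° S, longitude 40.0° E.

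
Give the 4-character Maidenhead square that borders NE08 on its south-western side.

Longitude square 0; −1 → -1, wraps to 9, carry into field.
Longitude field N = 13; −1 → 12 = M.
Latitude square 8; −1 → 7.

ME97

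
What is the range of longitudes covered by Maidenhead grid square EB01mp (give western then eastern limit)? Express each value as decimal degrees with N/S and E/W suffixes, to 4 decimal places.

99.0000° W, 98.9167° W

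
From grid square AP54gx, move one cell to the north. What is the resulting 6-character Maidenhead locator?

Latitude subsquare x = 23; +1 → 24, wraps to 0 = a, carry into square.
Latitude square 4; +1 → 5.
The longitude characters are unchanged.

AP55ga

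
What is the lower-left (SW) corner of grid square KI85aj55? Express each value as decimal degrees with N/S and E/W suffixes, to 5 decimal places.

Field K=10, I=8: +10·20° lon, +8·10° lat → SW at lon 20°, lat -10°.
Square 8, 5: +8·2° lon, +5·1° lat → SW at lon 36°, lat -5°.
Subsquare a=0, j=9: +0·0.0833333° lon, +9·0.0416667° lat → SW at lon 36°, lat -4.625°.
Extended square 5, 5: +5·0.00833333° lon, +5·0.00416667° lat → SW at lon 36.0417°, lat -4.60417°.
latitude 4.60417° S, longitude 36.04167° E.

4.60417° S, 36.04167° E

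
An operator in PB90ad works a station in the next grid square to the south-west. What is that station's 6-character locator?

Longitude subsquare a = 0; −1 → -1, wraps to 23 = x, carry into square.
Longitude square 9; −1 → 8.
Latitude subsquare d = 3; −1 → 2 = c.

PB80xc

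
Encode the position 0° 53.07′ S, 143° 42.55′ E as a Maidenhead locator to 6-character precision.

Offset from 180°W / 90°S: lon 323.7092°, lat 89.1155°.
Field (20°×10°, letters A–R): 323.7092/20 → 16 → Q, 89.1155/10 → 8 → I; chars QI.
Square (2°×1°, digits 0–9): 3.7092/2 → 1, 9.1155/1 → 9; chars 19.
Subsquare (5′×2.5′, letters a–x): 1.7092/0.0833333 → 20 → u, 0.1155/0.0416667 → 2 → c; chars uc.

QI19uc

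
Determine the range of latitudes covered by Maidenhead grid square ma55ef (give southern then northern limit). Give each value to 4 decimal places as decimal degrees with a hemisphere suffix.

84.7917° S, 84.7500° S

Field M=12, A=0: +12·20° lon, +0·10° lat → SW at lon 60°, lat -90°.
Square 5, 5: +5·2° lon, +5·1° lat → SW at lon 70°, lat -85°.
Subsquare e=4, f=5: +4·0.0833333° lon, +5·0.0416667° lat → SW at lon 70.3333°, lat -84.7917°.
Cell spans 0.0833333° lon × 0.0416667° lat.
south 84.7917° S, north 84.7500° S.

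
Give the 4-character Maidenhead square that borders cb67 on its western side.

Longitude square 6; −1 → 5.
The latitude characters are unchanged.

CB57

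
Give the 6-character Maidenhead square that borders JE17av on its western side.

JE07xv

Longitude subsquare a = 0; −1 → -1, wraps to 23 = x, carry into square.
Longitude square 1; −1 → 0.
The latitude characters are unchanged.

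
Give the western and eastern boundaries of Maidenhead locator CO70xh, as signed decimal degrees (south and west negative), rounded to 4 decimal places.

-124.0833, -124.0000

Field C=2, O=14: +2·20° lon, +14·10° lat → SW at lon -140°, lat 50°.
Square 7, 0: +7·2° lon, +0·1° lat → SW at lon -126°, lat 50°.
Subsquare x=23, h=7: +23·0.0833333° lon, +7·0.0416667° lat → SW at lon -124.083°, lat 50.2917°.
Cell spans 0.0833333° lon × 0.0416667° lat.
west -124.0833, east -124.0000.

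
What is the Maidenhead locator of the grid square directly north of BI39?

BJ30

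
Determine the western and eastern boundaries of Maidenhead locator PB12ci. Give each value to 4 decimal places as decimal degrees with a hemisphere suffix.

122.1667° E, 122.2500° E

Field P=15, B=1: +15·20° lon, +1·10° lat → SW at lon 120°, lat -80°.
Square 1, 2: +1·2° lon, +2·1° lat → SW at lon 122°, lat -78°.
Subsquare c=2, i=8: +2·0.0833333° lon, +8·0.0416667° lat → SW at lon 122.167°, lat -77.6667°.
Cell spans 0.0833333° lon × 0.0416667° lat.
west 122.1667° E, east 122.2500° E.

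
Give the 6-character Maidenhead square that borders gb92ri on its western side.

GB92qi

Longitude subsquare r = 17; −1 → 16 = q.
The latitude characters are unchanged.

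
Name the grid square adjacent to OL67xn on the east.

OL77an

Longitude subsquare x = 23; +1 → 24, wraps to 0 = a, carry into square.
Longitude square 6; +1 → 7.
The latitude characters are unchanged.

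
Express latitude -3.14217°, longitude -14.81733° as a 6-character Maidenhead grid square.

II26ou

Add 180° to longitude and 90° to latitude: 165.1827, 86.8578.
Field (20°×10°, letters A–R): lon ⌊165.1827/20⌋ = 8 → I; lat ⌊86.8578/10⌋ = 8 → I.
Square (2°×1°, digits 0–9): lon ⌊5.1827/2⌋ = 2; lat ⌊6.8578/1⌋ = 6.
Subsquare (5′×2.5′, letters a–x): lon ⌊1.1827/0.0833333⌋ = 14 → o; lat ⌊0.8578/0.0416667⌋ = 20 → u.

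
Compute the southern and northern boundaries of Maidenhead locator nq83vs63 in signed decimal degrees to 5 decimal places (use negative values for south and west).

73.76250, 73.76667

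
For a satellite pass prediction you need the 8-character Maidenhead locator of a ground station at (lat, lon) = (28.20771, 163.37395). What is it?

Shift to the Maidenhead origin (180°W, 90°S): lon 343.37395, lat 118.20771.
Field: lon ⌊343.37395/20⌋ = 17 → R; lat ⌊118.20771/10⌋ = 11 → L.
Square: lon ⌊3.37395/2⌋ = 1; lat ⌊8.20771/1⌋ = 8.
Subsquare: lon ⌊1.37395/0.0833333⌋ = 16 → q; lat ⌊0.20771/0.0416667⌋ = 4 → e.
Extended square: lon ⌊0.04062/0.00833333⌋ = 4; lat ⌊0.04104/0.00416667⌋ = 9.

RL18qe49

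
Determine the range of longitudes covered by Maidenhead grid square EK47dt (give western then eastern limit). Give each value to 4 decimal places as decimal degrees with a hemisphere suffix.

Field E=4, K=10: +4·20° lon, +10·10° lat → SW at lon -100°, lat 10°.
Square 4, 7: +4·2° lon, +7·1° lat → SW at lon -92°, lat 17°.
Subsquare d=3, t=19: +3·0.0833333° lon, +19·0.0416667° lat → SW at lon -91.75°, lat 17.7917°.
Cell spans 0.0833333° lon × 0.0416667° lat.
west 91.7500° W, east 91.6667° W.

91.7500° W, 91.6667° W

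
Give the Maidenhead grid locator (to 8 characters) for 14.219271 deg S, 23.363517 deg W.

Add 180° to longitude and 90° to latitude: 156.63648, 75.78073.
Field: 156.63648/20 → 7 → H, 75.78073/10 → 7 → H; chars HH.
Square: 16.63648/2 → 8, 5.78073/1 → 5; chars 85.
Subsquare: 0.63648/0.0833333 → 7 → h, 0.78073/0.0416667 → 18 → s; chars hs.
Extended square: 0.05315/0.00833333 → 6, 0.03073/0.00416667 → 7; chars 67.

HH85hs67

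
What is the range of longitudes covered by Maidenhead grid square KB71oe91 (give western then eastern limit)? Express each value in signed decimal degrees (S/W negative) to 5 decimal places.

35.24167, 35.25000

Field K=10, B=1: +10·20° lon, +1·10° lat → SW at lon 20°, lat -80°.
Square 7, 1: +7·2° lon, +1·1° lat → SW at lon 34°, lat -79°.
Subsquare o=14, e=4: +14·0.0833333° lon, +4·0.0416667° lat → SW at lon 35.1667°, lat -78.8333°.
Extended square 9, 1: +9·0.00833333° lon, +1·0.00416667° lat → SW at lon 35.2417°, lat -78.8292°.
Cell spans 0.00833333° lon × 0.00416667° lat.
west 35.24167, east 35.25000.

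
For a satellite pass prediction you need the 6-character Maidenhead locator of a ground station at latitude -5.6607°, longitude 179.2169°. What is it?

Offset from 180°W / 90°S: lon 359.2169°, lat 84.3393°.
Field (20°×10°, letters A–R): 359.2169/20 → 17 → R, 84.3393/10 → 8 → I; chars RI.
Square (2°×1°, digits 0–9): 19.2169/2 → 9, 4.3393/1 → 4; chars 94.
Subsquare (5′×2.5′, letters a–x): 1.2169/0.0833333 → 14 → o, 0.3393/0.0416667 → 8 → i; chars oi.

RI94oi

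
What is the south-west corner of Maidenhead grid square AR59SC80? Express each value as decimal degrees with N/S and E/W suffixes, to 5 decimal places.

Field A=0, R=17: +0·20° lon, +17·10° lat → SW at lon -180°, lat 80°.
Square 5, 9: +5·2° lon, +9·1° lat → SW at lon -170°, lat 89°.
Subsquare s=18, c=2: +18·0.0833333° lon, +2·0.0416667° lat → SW at lon -168.5°, lat 89.0833°.
Extended square 8, 0: +8·0.00833333° lon, +0·0.00416667° lat → SW at lon -168.433°, lat 89.0833°.
latitude 89.08333° N, longitude 168.43333° W.

89.08333° N, 168.43333° W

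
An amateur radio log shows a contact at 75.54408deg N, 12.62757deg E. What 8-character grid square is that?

Shift to the Maidenhead origin (180°W, 90°S): lon 192.62757, lat 165.54408.
Field: 192.62757/20 → 9 → J, 165.54408/10 → 16 → Q; chars JQ.
Square: 12.62757/2 → 6, 5.54408/1 → 5; chars 65.
Subsquare: 0.62757/0.0833333 → 7 → h, 0.54408/0.0416667 → 13 → n; chars hn.
Extended square: 0.04424/0.00833333 → 5, 0.00241/0.00416667 → 0; chars 50.

JQ65hn50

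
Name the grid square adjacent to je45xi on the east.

Longitude subsquare x = 23; +1 → 24, wraps to 0 = a, carry into square.
Longitude square 4; +1 → 5.
The latitude characters are unchanged.

JE55ai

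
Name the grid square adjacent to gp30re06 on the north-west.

GP30qe97

Longitude extended square 0; −1 → -1, wraps to 9, carry into subsquare.
Longitude subsquare r = 17; −1 → 16 = q.
Latitude extended square 6; +1 → 7.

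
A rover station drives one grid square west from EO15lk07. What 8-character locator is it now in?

Longitude extended square 0; −1 → -1, wraps to 9, carry into subsquare.
Longitude subsquare l = 11; −1 → 10 = k.
The latitude characters are unchanged.

EO15kk97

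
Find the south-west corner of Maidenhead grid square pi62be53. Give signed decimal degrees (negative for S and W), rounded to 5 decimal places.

-7.82083, 132.12500

Field P=15, I=8: +15·20° lon, +8·10° lat → SW at lon 120°, lat -10°.
Square 6, 2: +6·2° lon, +2·1° lat → SW at lon 132°, lat -8°.
Subsquare b=1, e=4: +1·0.0833333° lon, +4·0.0416667° lat → SW at lon 132.083°, lat -7.83333°.
Extended square 5, 3: +5·0.00833333° lon, +3·0.00416667° lat → SW at lon 132.125°, lat -7.82083°.
latitude -7.82083, longitude 132.12500.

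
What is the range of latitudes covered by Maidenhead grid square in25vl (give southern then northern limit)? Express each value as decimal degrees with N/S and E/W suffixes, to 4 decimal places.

45.4583° N, 45.5000° N

Field I=8, N=13: +8·20° lon, +13·10° lat → SW at lon -20°, lat 40°.
Square 2, 5: +2·2° lon, +5·1° lat → SW at lon -16°, lat 45°.
Subsquare v=21, l=11: +21·0.0833333° lon, +11·0.0416667° lat → SW at lon -14.25°, lat 45.4583°.
Cell spans 0.0833333° lon × 0.0416667° lat.
south 45.4583° N, north 45.5000° N.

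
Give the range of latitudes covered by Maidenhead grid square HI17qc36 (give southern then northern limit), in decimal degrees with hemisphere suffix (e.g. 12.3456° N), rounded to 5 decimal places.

Field H=7, I=8: +7·20° lon, +8·10° lat → SW at lon -40°, lat -10°.
Square 1, 7: +1·2° lon, +7·1° lat → SW at lon -38°, lat -3°.
Subsquare q=16, c=2: +16·0.0833333° lon, +2·0.0416667° lat → SW at lon -36.6667°, lat -2.91667°.
Extended square 3, 6: +3·0.00833333° lon, +6·0.00416667° lat → SW at lon -36.6417°, lat -2.89167°.
Cell spans 0.00833333° lon × 0.00416667° lat.
south 2.89167° S, north 2.88750° S.

2.89167° S, 2.88750° S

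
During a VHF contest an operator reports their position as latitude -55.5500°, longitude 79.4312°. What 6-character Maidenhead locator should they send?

MD94rk

Add 180° to longitude and 90° to latitude: 259.4312, 34.4500.
Field (20°×10°, letters A–R): 259.4312/20 → 12 → M, 34.4500/10 → 3 → D; chars MD.
Square (2°×1°, digits 0–9): 19.4312/2 → 9, 4.4500/1 → 4; chars 94.
Subsquare (5′×2.5′, letters a–x): 1.4312/0.0833333 → 17 → r, 0.4500/0.0416667 → 10 → k; chars rk.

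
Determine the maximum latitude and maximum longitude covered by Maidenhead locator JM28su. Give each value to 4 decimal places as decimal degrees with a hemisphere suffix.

Field J=9, M=12: +9·20° lon, +12·10° lat → SW at lon 0°, lat 30°.
Square 2, 8: +2·2° lon, +8·1° lat → SW at lon 4°, lat 38°.
Subsquare s=18, u=20: +18·0.0833333° lon, +20·0.0416667° lat → SW at lon 5.5°, lat 38.8333°.
Cell spans 0.0833333° lon × 0.0416667° lat. NE corner is SW corner plus one full cell.
latitude 38.8750° N, longitude 5.5833° E.

38.8750° N, 5.5833° E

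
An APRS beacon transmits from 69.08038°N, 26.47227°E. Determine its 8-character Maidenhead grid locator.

KP39fb69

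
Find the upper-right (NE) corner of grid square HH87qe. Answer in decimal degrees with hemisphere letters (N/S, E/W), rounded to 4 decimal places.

12.7917° S, 22.5833° W

Field H=7, H=7: +7·20° lon, +7·10° lat → SW at lon -40°, lat -20°.
Square 8, 7: +8·2° lon, +7·1° lat → SW at lon -24°, lat -13°.
Subsquare q=16, e=4: +16·0.0833333° lon, +4·0.0416667° lat → SW at lon -22.6667°, lat -12.8333°.
Cell spans 0.0833333° lon × 0.0416667° lat. NE corner is SW corner plus one full cell.
latitude 12.7917° S, longitude 22.5833° W.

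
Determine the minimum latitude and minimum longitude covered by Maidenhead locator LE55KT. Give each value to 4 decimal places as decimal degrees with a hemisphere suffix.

Field L=11, E=4: +11·20° lon, +4·10° lat → SW at lon 40°, lat -50°.
Square 5, 5: +5·2° lon, +5·1° lat → SW at lon 50°, lat -45°.
Subsquare k=10, t=19: +10·0.0833333° lon, +19·0.0416667° lat → SW at lon 50.8333°, lat -44.2083°.
latitude 44.2083° S, longitude 50.8333° E.

44.2083° S, 50.8333° E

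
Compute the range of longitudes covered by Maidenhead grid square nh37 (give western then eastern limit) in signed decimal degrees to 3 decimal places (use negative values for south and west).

Field N=13, H=7: +13·20° lon, +7·10° lat → SW at lon 80°, lat -20°.
Square 3, 7: +3·2° lon, +7·1° lat → SW at lon 86°, lat -13°.
Cell spans 2° lon × 1° lat.
west 86.000, east 88.000.

86.000, 88.000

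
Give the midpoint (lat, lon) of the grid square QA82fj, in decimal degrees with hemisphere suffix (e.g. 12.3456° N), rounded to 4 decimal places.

87.6042° S, 156.4583° E

Field Q=16, A=0: +16·20° lon, +0·10° lat → SW at lon 140°, lat -90°.
Square 8, 2: +8·2° lon, +2·1° lat → SW at lon 156°, lat -88°.
Subsquare f=5, j=9: +5·0.0833333° lon, +9·0.0416667° lat → SW at lon 156.417°, lat -87.625°.
Cell spans 0.0833333° lon × 0.0416667° lat. Centre is SW corner plus half of each.
latitude 87.6042° S, longitude 156.4583° E.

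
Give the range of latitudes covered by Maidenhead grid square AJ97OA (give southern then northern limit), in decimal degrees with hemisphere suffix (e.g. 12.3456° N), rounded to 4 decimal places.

Field A=0, J=9: +0·20° lon, +9·10° lat → SW at lon -180°, lat 0°.
Square 9, 7: +9·2° lon, +7·1° lat → SW at lon -162°, lat 7°.
Subsquare o=14, a=0: +14·0.0833333° lon, +0·0.0416667° lat → SW at lon -160.833°, lat 7°.
Cell spans 0.0833333° lon × 0.0416667° lat.
south 7.0000° N, north 7.0417° N.

7.0000° N, 7.0417° N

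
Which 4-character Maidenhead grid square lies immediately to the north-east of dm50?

DM61

Longitude square 5; +1 → 6.
Latitude square 0; +1 → 1.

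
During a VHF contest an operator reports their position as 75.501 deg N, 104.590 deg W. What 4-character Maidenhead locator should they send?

DQ75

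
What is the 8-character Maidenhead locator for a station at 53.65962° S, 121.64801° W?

CD96ei21

Add 180° to longitude and 90° to latitude: 58.35199, 36.34038.
Field: 58.35199/20 → 2 → C, 36.34038/10 → 3 → D; chars CD.
Square: 18.35199/2 → 9, 6.34038/1 → 6; chars 96.
Subsquare: 0.35199/0.0833333 → 4 → e, 0.34038/0.0416667 → 8 → i; chars ei.
Extended square: 0.01866/0.00833333 → 2, 0.00705/0.00416667 → 1; chars 21.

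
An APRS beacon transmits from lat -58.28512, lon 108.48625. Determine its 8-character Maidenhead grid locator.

Offset from 180°W / 90°S: lon 288.48625°, lat 31.71488°.
Field: lon ⌊288.48625/20⌋ = 14 → O; lat ⌊31.71488/10⌋ = 3 → D.
Square: lon ⌊8.48625/2⌋ = 4; lat ⌊1.71488/1⌋ = 1.
Subsquare: lon ⌊0.48625/0.0833333⌋ = 5 → f; lat ⌊0.71488/0.0416667⌋ = 17 → r.
Extended square: lon ⌊0.06958/0.00833333⌋ = 8; lat ⌊0.00655/0.00416667⌋ = 1.

OD41fr81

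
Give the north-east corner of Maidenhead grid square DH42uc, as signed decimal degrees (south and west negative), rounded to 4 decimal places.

Field D=3, H=7: +3·20° lon, +7·10° lat → SW at lon -120°, lat -20°.
Square 4, 2: +4·2° lon, +2·1° lat → SW at lon -112°, lat -18°.
Subsquare u=20, c=2: +20·0.0833333° lon, +2·0.0416667° lat → SW at lon -110.333°, lat -17.9167°.
Cell spans 0.0833333° lon × 0.0416667° lat. NE corner is SW corner plus one full cell.
latitude -17.8750, longitude -110.2500.

-17.8750, -110.2500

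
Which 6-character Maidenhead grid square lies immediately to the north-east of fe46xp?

FE56aq

Longitude subsquare x = 23; +1 → 24, wraps to 0 = a, carry into square.
Longitude square 4; +1 → 5.
Latitude subsquare p = 15; +1 → 16 = q.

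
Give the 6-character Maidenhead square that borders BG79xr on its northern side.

BG79xs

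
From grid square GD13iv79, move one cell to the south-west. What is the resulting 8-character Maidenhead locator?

GD13iv68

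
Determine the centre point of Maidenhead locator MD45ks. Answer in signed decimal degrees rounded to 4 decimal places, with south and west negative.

-54.2292, 68.8750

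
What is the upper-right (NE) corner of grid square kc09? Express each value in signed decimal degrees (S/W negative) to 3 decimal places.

-60.000, 22.000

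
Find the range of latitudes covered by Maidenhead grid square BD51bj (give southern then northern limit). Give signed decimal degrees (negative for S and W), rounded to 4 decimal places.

-58.6250, -58.5833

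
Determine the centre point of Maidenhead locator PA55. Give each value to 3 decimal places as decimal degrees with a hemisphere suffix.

Field P=15, A=0: +15·20° lon, +0·10° lat → SW at lon 120°, lat -90°.
Square 5, 5: +5·2° lon, +5·1° lat → SW at lon 130°, lat -85°.
Cell spans 2° lon × 1° lat. Centre is SW corner plus half of each.
latitude 84.500° S, longitude 131.000° E.

84.500° S, 131.000° E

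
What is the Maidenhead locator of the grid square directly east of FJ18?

FJ28

Longitude square 1; +1 → 2.
The latitude characters are unchanged.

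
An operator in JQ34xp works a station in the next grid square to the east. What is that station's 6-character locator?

JQ44ap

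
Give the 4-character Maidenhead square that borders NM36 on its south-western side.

NM25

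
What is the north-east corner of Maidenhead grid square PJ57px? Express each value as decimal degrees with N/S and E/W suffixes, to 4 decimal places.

Field P=15, J=9: +15·20° lon, +9·10° lat → SW at lon 120°, lat 0°.
Square 5, 7: +5·2° lon, +7·1° lat → SW at lon 130°, lat 7°.
Subsquare p=15, x=23: +15·0.0833333° lon, +23·0.0416667° lat → SW at lon 131.25°, lat 7.95833°.
Cell spans 0.0833333° lon × 0.0416667° lat. NE corner is SW corner plus one full cell.
latitude 8.0000° N, longitude 131.3333° E.

8.0000° N, 131.3333° E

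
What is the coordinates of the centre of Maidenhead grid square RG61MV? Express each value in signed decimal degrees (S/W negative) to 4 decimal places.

-28.1042, 173.0417

Field R=17, G=6: +17·20° lon, +6·10° lat → SW at lon 160°, lat -30°.
Square 6, 1: +6·2° lon, +1·1° lat → SW at lon 172°, lat -29°.
Subsquare m=12, v=21: +12·0.0833333° lon, +21·0.0416667° lat → SW at lon 173°, lat -28.125°.
Cell spans 0.0833333° lon × 0.0416667° lat. Centre is SW corner plus half of each.
latitude -28.1042, longitude 173.0417.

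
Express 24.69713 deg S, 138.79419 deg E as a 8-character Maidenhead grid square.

PG95jh52

Shift to the Maidenhead origin (180°W, 90°S): lon 318.79419, lat 65.30287.
Field: 318.79419/20 → 15 → P, 65.30287/10 → 6 → G; chars PG.
Square: 18.79419/2 → 9, 5.30287/1 → 5; chars 95.
Subsquare: 0.79419/0.0833333 → 9 → j, 0.30287/0.0416667 → 7 → h; chars jh.
Extended square: 0.04419/0.00833333 → 5, 0.01120/0.00416667 → 2; chars 52.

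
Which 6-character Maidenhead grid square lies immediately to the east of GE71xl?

GE81al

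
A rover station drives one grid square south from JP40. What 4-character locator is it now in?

JO49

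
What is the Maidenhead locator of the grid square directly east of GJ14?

GJ24

Longitude square 1; +1 → 2.
The latitude characters are unchanged.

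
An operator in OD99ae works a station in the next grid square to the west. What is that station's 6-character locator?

OD89xe

Longitude subsquare a = 0; −1 → -1, wraps to 23 = x, carry into square.
Longitude square 9; −1 → 8.
The latitude characters are unchanged.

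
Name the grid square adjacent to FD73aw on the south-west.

Longitude subsquare a = 0; −1 → -1, wraps to 23 = x, carry into square.
Longitude square 7; −1 → 6.
Latitude subsquare w = 22; −1 → 21 = v.

FD63xv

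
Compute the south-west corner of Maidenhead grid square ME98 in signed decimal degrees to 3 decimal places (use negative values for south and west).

Field M=12, E=4: +12·20° lon, +4·10° lat → SW at lon 60°, lat -50°.
Square 9, 8: +9·2° lon, +8·1° lat → SW at lon 78°, lat -42°.
latitude -42.000, longitude 78.000.

-42.000, 78.000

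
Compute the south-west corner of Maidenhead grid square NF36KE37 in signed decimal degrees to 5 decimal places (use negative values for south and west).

-33.80417, 86.85833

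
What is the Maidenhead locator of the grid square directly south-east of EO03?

EO12

Longitude square 0; +1 → 1.
Latitude square 3; −1 → 2.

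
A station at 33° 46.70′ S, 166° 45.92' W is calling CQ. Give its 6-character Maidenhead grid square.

AF66of

Shift to the Maidenhead origin (180°W, 90°S): lon 13.2347, lat 56.2217.
Field: lon ⌊13.2347/20⌋ = 0 → A; lat ⌊56.2217/10⌋ = 5 → F.
Square: lon ⌊13.2347/2⌋ = 6; lat ⌊6.2217/1⌋ = 6.
Subsquare: lon ⌊1.2347/0.0833333⌋ = 14 → o; lat ⌊0.2217/0.0416667⌋ = 5 → f.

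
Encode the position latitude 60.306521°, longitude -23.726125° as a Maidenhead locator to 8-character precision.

HP80dh23

Shift to the Maidenhead origin (180°W, 90°S): lon 156.27388, lat 150.30652.
Field: lon ⌊156.27388/20⌋ = 7 → H; lat ⌊150.30652/10⌋ = 15 → P.
Square: lon ⌊16.27388/2⌋ = 8; lat ⌊0.30652/1⌋ = 0.
Subsquare: lon ⌊0.27388/0.0833333⌋ = 3 → d; lat ⌊0.30652/0.0416667⌋ = 7 → h.
Extended square: lon ⌊0.02388/0.00833333⌋ = 2; lat ⌊0.01485/0.00416667⌋ = 3.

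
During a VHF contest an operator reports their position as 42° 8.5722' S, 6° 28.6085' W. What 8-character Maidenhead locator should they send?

IE67su25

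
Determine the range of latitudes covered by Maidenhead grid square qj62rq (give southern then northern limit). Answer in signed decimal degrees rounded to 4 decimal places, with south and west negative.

2.6667, 2.7083

Field Q=16, J=9: +16·20° lon, +9·10° lat → SW at lon 140°, lat 0°.
Square 6, 2: +6·2° lon, +2·1° lat → SW at lon 152°, lat 2°.
Subsquare r=17, q=16: +17·0.0833333° lon, +16·0.0416667° lat → SW at lon 153.417°, lat 2.66667°.
Cell spans 0.0833333° lon × 0.0416667° lat.
south 2.6667, north 2.7083.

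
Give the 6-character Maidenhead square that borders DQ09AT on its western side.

CQ99xt

Longitude subsquare a = 0; −1 → -1, wraps to 23 = x, carry into square.
Longitude square 0; −1 → -1, wraps to 9, carry into field.
Longitude field D = 3; −1 → 2 = C.
The latitude characters are unchanged.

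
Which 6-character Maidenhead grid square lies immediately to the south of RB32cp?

RB32co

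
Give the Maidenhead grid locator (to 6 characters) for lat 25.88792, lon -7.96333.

IL65av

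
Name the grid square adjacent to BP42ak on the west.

Longitude subsquare a = 0; −1 → -1, wraps to 23 = x, carry into square.
Longitude square 4; −1 → 3.
The latitude characters are unchanged.

BP32xk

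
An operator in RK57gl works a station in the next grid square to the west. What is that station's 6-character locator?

RK57fl

Longitude subsquare g = 6; −1 → 5 = f.
The latitude characters are unchanged.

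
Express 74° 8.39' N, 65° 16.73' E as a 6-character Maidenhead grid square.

MQ24pd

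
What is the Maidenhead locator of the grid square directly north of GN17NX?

Latitude subsquare x = 23; +1 → 24, wraps to 0 = a, carry into square.
Latitude square 7; +1 → 8.
The longitude characters are unchanged.

GN18na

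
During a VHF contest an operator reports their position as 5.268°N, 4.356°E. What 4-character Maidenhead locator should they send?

Offset from 180°W / 90°S: lon 184.36°, lat 95.27°.
Field: lon ⌊184.36/20⌋ = 9 → J; lat ⌊95.27/10⌋ = 9 → J.
Square: lon ⌊4.36/2⌋ = 2; lat ⌊5.27/1⌋ = 5.

JJ25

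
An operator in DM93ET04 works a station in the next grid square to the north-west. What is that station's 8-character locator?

Longitude extended square 0; −1 → -1, wraps to 9, carry into subsquare.
Longitude subsquare e = 4; −1 → 3 = d.
Latitude extended square 4; +1 → 5.

DM93dt95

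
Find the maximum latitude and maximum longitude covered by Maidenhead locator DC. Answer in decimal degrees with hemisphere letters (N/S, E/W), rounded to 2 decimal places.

Field D=3, C=2: +3·20° lon, +2·10° lat → SW at lon -120°, lat -70°.
Cell spans 20° lon × 10° lat. NE corner is SW corner plus one full cell.
latitude 60.00° S, longitude 100.00° W.

60.00° S, 100.00° W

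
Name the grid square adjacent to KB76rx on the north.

Latitude subsquare x = 23; +1 → 24, wraps to 0 = a, carry into square.
Latitude square 6; +1 → 7.
The longitude characters are unchanged.

KB77ra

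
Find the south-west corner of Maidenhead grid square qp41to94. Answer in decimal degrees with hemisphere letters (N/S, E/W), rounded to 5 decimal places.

61.60000° N, 149.65833° E

Field Q=16, P=15: +16·20° lon, +15·10° lat → SW at lon 140°, lat 60°.
Square 4, 1: +4·2° lon, +1·1° lat → SW at lon 148°, lat 61°.
Subsquare t=19, o=14: +19·0.0833333° lon, +14·0.0416667° lat → SW at lon 149.583°, lat 61.5833°.
Extended square 9, 4: +9·0.00833333° lon, +4·0.00416667° lat → SW at lon 149.658°, lat 61.6°.
latitude 61.60000° N, longitude 149.65833° E.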